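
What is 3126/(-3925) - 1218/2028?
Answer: -1853363/1326650 ≈ -1.3970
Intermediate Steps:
3126/(-3925) - 1218/2028 = 3126*(-1/3925) - 1218*1/2028 = -3126/3925 - 203/338 = -1853363/1326650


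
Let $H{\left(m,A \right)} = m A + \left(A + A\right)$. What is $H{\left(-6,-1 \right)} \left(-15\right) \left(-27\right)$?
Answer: $1620$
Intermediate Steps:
$H{\left(m,A \right)} = 2 A + A m$ ($H{\left(m,A \right)} = A m + 2 A = 2 A + A m$)
$H{\left(-6,-1 \right)} \left(-15\right) \left(-27\right) = - (2 - 6) \left(-15\right) \left(-27\right) = \left(-1\right) \left(-4\right) \left(-15\right) \left(-27\right) = 4 \left(-15\right) \left(-27\right) = \left(-60\right) \left(-27\right) = 1620$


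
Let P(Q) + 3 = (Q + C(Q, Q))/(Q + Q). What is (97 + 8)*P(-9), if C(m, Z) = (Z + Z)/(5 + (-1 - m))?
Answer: -6615/26 ≈ -254.42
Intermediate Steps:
C(m, Z) = 2*Z/(4 - m) (C(m, Z) = (2*Z)/(4 - m) = 2*Z/(4 - m))
P(Q) = -3 + (Q - 2*Q/(-4 + Q))/(2*Q) (P(Q) = -3 + (Q - 2*Q/(-4 + Q))/(Q + Q) = -3 + (Q - 2*Q/(-4 + Q))/((2*Q)) = -3 + (Q - 2*Q/(-4 + Q))*(1/(2*Q)) = -3 + (Q - 2*Q/(-4 + Q))/(2*Q))
(97 + 8)*P(-9) = (97 + 8)*((18 - 5*(-9))/(2*(-4 - 9))) = 105*((1/2)*(18 + 45)/(-13)) = 105*((1/2)*(-1/13)*63) = 105*(-63/26) = -6615/26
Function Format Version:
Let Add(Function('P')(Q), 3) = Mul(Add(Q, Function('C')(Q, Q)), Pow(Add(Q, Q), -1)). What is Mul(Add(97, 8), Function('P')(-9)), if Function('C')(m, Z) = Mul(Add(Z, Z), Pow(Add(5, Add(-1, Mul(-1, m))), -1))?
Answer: Rational(-6615, 26) ≈ -254.42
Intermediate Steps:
Function('C')(m, Z) = Mul(2, Z, Pow(Add(4, Mul(-1, m)), -1)) (Function('C')(m, Z) = Mul(Mul(2, Z), Pow(Add(4, Mul(-1, m)), -1)) = Mul(2, Z, Pow(Add(4, Mul(-1, m)), -1)))
Function('P')(Q) = Add(-3, Mul(Rational(1, 2), Pow(Q, -1), Add(Q, Mul(-2, Q, Pow(Add(-4, Q), -1))))) (Function('P')(Q) = Add(-3, Mul(Add(Q, Mul(-2, Q, Pow(Add(-4, Q), -1))), Pow(Add(Q, Q), -1))) = Add(-3, Mul(Add(Q, Mul(-2, Q, Pow(Add(-4, Q), -1))), Pow(Mul(2, Q), -1))) = Add(-3, Mul(Add(Q, Mul(-2, Q, Pow(Add(-4, Q), -1))), Mul(Rational(1, 2), Pow(Q, -1)))) = Add(-3, Mul(Rational(1, 2), Pow(Q, -1), Add(Q, Mul(-2, Q, Pow(Add(-4, Q), -1))))))
Mul(Add(97, 8), Function('P')(-9)) = Mul(Add(97, 8), Mul(Rational(1, 2), Pow(Add(-4, -9), -1), Add(18, Mul(-5, -9)))) = Mul(105, Mul(Rational(1, 2), Pow(-13, -1), Add(18, 45))) = Mul(105, Mul(Rational(1, 2), Rational(-1, 13), 63)) = Mul(105, Rational(-63, 26)) = Rational(-6615, 26)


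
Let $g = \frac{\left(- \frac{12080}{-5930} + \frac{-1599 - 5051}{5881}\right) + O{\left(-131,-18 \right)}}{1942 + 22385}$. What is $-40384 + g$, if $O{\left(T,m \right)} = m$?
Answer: $- \frac{3426129455767940}{84838782591} \approx -40384.0$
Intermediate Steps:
$g = - \frac{59612996}{84838782591}$ ($g = \frac{\left(- \frac{12080}{-5930} + \frac{-1599 - 5051}{5881}\right) - 18}{1942 + 22385} = \frac{\left(\left(-12080\right) \left(- \frac{1}{5930}\right) - \frac{6650}{5881}\right) - 18}{24327} = \left(\left(\frac{1208}{593} - \frac{6650}{5881}\right) - 18\right) \frac{1}{24327} = \left(\frac{3160798}{3487433} - 18\right) \frac{1}{24327} = \left(- \frac{59612996}{3487433}\right) \frac{1}{24327} = - \frac{59612996}{84838782591} \approx -0.00070266$)
$-40384 + g = -40384 - \frac{59612996}{84838782591} = - \frac{3426129455767940}{84838782591}$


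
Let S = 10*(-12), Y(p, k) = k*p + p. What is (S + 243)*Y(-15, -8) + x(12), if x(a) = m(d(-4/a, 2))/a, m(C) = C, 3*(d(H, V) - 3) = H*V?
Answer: 1394845/108 ≈ 12915.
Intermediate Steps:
Y(p, k) = p + k*p
S = -120
d(H, V) = 3 + H*V/3 (d(H, V) = 3 + (H*V)/3 = 3 + H*V/3)
x(a) = (3 - 8/(3*a))/a (x(a) = (3 + (⅓)*(-4/a)*2)/a = (3 - 8/(3*a))/a)
(S + 243)*Y(-15, -8) + x(12) = (-120 + 243)*(-15*(1 - 8)) + (⅓)*(-8 + 9*12)/12² = 123*(-15*(-7)) + (⅓)*(1/144)*(-8 + 108) = 123*105 + (⅓)*(1/144)*100 = 12915 + 25/108 = 1394845/108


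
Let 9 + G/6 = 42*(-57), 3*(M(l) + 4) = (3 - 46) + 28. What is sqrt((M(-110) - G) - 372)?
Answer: sqrt(14037) ≈ 118.48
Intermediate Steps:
M(l) = -9 (M(l) = -4 + ((3 - 46) + 28)/3 = -4 + (-43 + 28)/3 = -4 + (1/3)*(-15) = -4 - 5 = -9)
G = -14418 (G = -54 + 6*(42*(-57)) = -54 + 6*(-2394) = -54 - 14364 = -14418)
sqrt((M(-110) - G) - 372) = sqrt((-9 - 1*(-14418)) - 372) = sqrt((-9 + 14418) - 372) = sqrt(14409 - 372) = sqrt(14037)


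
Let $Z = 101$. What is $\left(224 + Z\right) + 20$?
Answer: $345$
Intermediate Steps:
$\left(224 + Z\right) + 20 = \left(224 + 101\right) + 20 = 325 + 20 = 345$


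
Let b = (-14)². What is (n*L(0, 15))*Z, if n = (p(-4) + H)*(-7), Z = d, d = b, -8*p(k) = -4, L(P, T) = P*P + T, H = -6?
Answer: 113190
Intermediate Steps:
L(P, T) = T + P² (L(P, T) = P² + T = T + P²)
p(k) = ½ (p(k) = -⅛*(-4) = ½)
b = 196
d = 196
Z = 196
n = 77/2 (n = (½ - 6)*(-7) = -11/2*(-7) = 77/2 ≈ 38.500)
(n*L(0, 15))*Z = (77*(15 + 0²)/2)*196 = (77*(15 + 0)/2)*196 = ((77/2)*15)*196 = (1155/2)*196 = 113190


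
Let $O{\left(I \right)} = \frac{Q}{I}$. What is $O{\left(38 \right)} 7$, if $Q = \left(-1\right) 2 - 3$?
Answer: $- \frac{35}{38} \approx -0.92105$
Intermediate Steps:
$Q = -5$ ($Q = -2 - 3 = -5$)
$O{\left(I \right)} = - \frac{5}{I}$
$O{\left(38 \right)} 7 = - \frac{5}{38} \cdot 7 = \left(-5\right) \frac{1}{38} \cdot 7 = \left(- \frac{5}{38}\right) 7 = - \frac{35}{38}$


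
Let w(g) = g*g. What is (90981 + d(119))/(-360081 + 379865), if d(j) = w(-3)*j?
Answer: 23013/4946 ≈ 4.6528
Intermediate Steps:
w(g) = g²
d(j) = 9*j (d(j) = (-3)²*j = 9*j)
(90981 + d(119))/(-360081 + 379865) = (90981 + 9*119)/(-360081 + 379865) = (90981 + 1071)/19784 = 92052*(1/19784) = 23013/4946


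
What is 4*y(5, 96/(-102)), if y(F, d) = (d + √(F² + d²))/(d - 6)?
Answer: 32/59 - 2*√7481/59 ≈ -2.3896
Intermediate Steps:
y(F, d) = (d + √(F² + d²))/(-6 + d)
4*y(5, 96/(-102)) = 4*((96/(-102) + √(5² + (96/(-102))²))/(-6 + 96/(-102))) = 4*((96*(-1/102) + √(25 + (96*(-1/102))²))/(-6 + 96*(-1/102))) = 4*((-16/17 + √(25 + (-16/17)²))/(-6 - 16/17)) = 4*((-16/17 + √(25 + 256/289))/(-118/17)) = 4*(-17*(-16/17 + √(7481/289))/118) = 4*(-17*(-16/17 + √7481/17)/118) = 4*(8/59 - √7481/118) = 32/59 - 2*√7481/59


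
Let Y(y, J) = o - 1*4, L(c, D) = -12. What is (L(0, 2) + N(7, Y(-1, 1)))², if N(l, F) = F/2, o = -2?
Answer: 225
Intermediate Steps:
Y(y, J) = -6 (Y(y, J) = -2 - 1*4 = -2 - 4 = -6)
N(l, F) = F/2 (N(l, F) = F*(½) = F/2)
(L(0, 2) + N(7, Y(-1, 1)))² = (-12 + (½)*(-6))² = (-12 - 3)² = (-15)² = 225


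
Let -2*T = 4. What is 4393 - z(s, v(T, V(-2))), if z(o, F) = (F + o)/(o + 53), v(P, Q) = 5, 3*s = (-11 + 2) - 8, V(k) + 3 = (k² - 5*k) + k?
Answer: 311904/71 ≈ 4393.0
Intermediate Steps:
V(k) = -3 + k² - 4*k (V(k) = -3 + ((k² - 5*k) + k) = -3 + (k² - 4*k) = -3 + k² - 4*k)
T = -2 (T = -½*4 = -2)
s = -17/3 (s = ((-11 + 2) - 8)/3 = (-9 - 8)/3 = (⅓)*(-17) = -17/3 ≈ -5.6667)
z(o, F) = (F + o)/(53 + o)
4393 - z(s, v(T, V(-2))) = 4393 - (5 - 17/3)/(53 - 17/3) = 4393 - (-2)/(142/3*3) = 4393 - 3*(-2)/(142*3) = 4393 - 1*(-1/71) = 4393 + 1/71 = 311904/71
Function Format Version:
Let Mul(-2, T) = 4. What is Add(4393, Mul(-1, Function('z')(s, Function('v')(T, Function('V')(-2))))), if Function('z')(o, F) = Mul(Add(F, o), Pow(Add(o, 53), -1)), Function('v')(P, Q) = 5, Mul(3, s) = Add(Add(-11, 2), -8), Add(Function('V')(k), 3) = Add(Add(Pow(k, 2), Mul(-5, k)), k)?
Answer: Rational(311904, 71) ≈ 4393.0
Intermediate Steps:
Function('V')(k) = Add(-3, Pow(k, 2), Mul(-4, k)) (Function('V')(k) = Add(-3, Add(Add(Pow(k, 2), Mul(-5, k)), k)) = Add(-3, Add(Pow(k, 2), Mul(-4, k))) = Add(-3, Pow(k, 2), Mul(-4, k)))
T = -2 (T = Mul(Rational(-1, 2), 4) = -2)
s = Rational(-17, 3) (s = Mul(Rational(1, 3), Add(Add(-11, 2), -8)) = Mul(Rational(1, 3), Add(-9, -8)) = Mul(Rational(1, 3), -17) = Rational(-17, 3) ≈ -5.6667)
Function('z')(o, F) = Mul(Pow(Add(53, o), -1), Add(F, o)) (Function('z')(o, F) = Mul(Add(F, o), Pow(Add(53, o), -1)) = Mul(Pow(Add(53, o), -1), Add(F, o)))
Add(4393, Mul(-1, Function('z')(s, Function('v')(T, Function('V')(-2))))) = Add(4393, Mul(-1, Mul(Pow(Add(53, Rational(-17, 3)), -1), Add(5, Rational(-17, 3))))) = Add(4393, Mul(-1, Mul(Pow(Rational(142, 3), -1), Rational(-2, 3)))) = Add(4393, Mul(-1, Mul(Rational(3, 142), Rational(-2, 3)))) = Add(4393, Mul(-1, Rational(-1, 71))) = Add(4393, Rational(1, 71)) = Rational(311904, 71)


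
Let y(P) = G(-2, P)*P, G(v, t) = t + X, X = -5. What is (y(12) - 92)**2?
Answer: 64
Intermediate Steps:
G(v, t) = -5 + t (G(v, t) = t - 5 = -5 + t)
y(P) = P*(-5 + P) (y(P) = (-5 + P)*P = P*(-5 + P))
(y(12) - 92)**2 = (12*(-5 + 12) - 92)**2 = (12*7 - 92)**2 = (84 - 92)**2 = (-8)**2 = 64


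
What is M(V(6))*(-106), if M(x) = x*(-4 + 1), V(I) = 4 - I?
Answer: -636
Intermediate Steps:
M(x) = -3*x (M(x) = x*(-3) = -3*x)
M(V(6))*(-106) = -3*(4 - 1*6)*(-106) = -3*(4 - 6)*(-106) = -3*(-2)*(-106) = 6*(-106) = -636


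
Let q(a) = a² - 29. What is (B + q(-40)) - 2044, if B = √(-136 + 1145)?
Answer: -473 + √1009 ≈ -441.24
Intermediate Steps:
B = √1009 ≈ 31.765
q(a) = -29 + a²
(B + q(-40)) - 2044 = (√1009 + (-29 + (-40)²)) - 2044 = (√1009 + (-29 + 1600)) - 2044 = (√1009 + 1571) - 2044 = (1571 + √1009) - 2044 = -473 + √1009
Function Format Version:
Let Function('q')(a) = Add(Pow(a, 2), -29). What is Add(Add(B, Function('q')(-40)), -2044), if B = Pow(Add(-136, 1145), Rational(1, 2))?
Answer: Add(-473, Pow(1009, Rational(1, 2))) ≈ -441.24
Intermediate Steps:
B = Pow(1009, Rational(1, 2)) ≈ 31.765
Function('q')(a) = Add(-29, Pow(a, 2))
Add(Add(B, Function('q')(-40)), -2044) = Add(Add(Pow(1009, Rational(1, 2)), Add(-29, Pow(-40, 2))), -2044) = Add(Add(Pow(1009, Rational(1, 2)), Add(-29, 1600)), -2044) = Add(Add(Pow(1009, Rational(1, 2)), 1571), -2044) = Add(Add(1571, Pow(1009, Rational(1, 2))), -2044) = Add(-473, Pow(1009, Rational(1, 2)))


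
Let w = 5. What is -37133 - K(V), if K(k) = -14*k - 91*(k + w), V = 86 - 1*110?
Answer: -39198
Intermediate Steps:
V = -24 (V = 86 - 110 = -24)
K(k) = -455 - 105*k (K(k) = -14*k - 91*(k + 5) = -14*k - 91*(5 + k) = -14*k + (-455 - 91*k) = -455 - 105*k)
-37133 - K(V) = -37133 - (-455 - 105*(-24)) = -37133 - (-455 + 2520) = -37133 - 1*2065 = -37133 - 2065 = -39198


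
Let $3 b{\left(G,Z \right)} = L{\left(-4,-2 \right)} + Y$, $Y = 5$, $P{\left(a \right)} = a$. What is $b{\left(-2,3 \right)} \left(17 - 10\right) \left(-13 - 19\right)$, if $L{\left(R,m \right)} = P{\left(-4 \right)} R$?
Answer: $-1568$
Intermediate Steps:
$L{\left(R,m \right)} = - 4 R$
$b{\left(G,Z \right)} = 7$ ($b{\left(G,Z \right)} = \frac{\left(-4\right) \left(-4\right) + 5}{3} = \frac{16 + 5}{3} = \frac{1}{3} \cdot 21 = 7$)
$b{\left(-2,3 \right)} \left(17 - 10\right) \left(-13 - 19\right) = 7 \left(17 - 10\right) \left(-13 - 19\right) = 7 \cdot 7 \left(-32\right) = 49 \left(-32\right) = -1568$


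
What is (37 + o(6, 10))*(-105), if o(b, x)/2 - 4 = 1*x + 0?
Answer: -6825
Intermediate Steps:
o(b, x) = 8 + 2*x (o(b, x) = 8 + 2*(1*x + 0) = 8 + 2*(x + 0) = 8 + 2*x)
(37 + o(6, 10))*(-105) = (37 + (8 + 2*10))*(-105) = (37 + (8 + 20))*(-105) = (37 + 28)*(-105) = 65*(-105) = -6825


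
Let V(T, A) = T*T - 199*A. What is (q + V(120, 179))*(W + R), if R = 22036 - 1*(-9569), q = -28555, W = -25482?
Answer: -304778448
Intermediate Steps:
V(T, A) = T**2 - 199*A
R = 31605 (R = 22036 + 9569 = 31605)
(q + V(120, 179))*(W + R) = (-28555 + (120**2 - 199*179))*(-25482 + 31605) = (-28555 + (14400 - 35621))*6123 = (-28555 - 21221)*6123 = -49776*6123 = -304778448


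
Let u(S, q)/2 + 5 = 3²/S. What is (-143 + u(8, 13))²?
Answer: 363609/16 ≈ 22726.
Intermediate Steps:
u(S, q) = -10 + 18/S (u(S, q) = -10 + 2*(3²/S) = -10 + 2*(9/S) = -10 + 18/S)
(-143 + u(8, 13))² = (-143 + (-10 + 18/8))² = (-143 + (-10 + 18*(⅛)))² = (-143 + (-10 + 9/4))² = (-143 - 31/4)² = (-603/4)² = 363609/16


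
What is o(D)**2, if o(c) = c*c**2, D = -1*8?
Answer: 262144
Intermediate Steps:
D = -8
o(c) = c**3
o(D)**2 = ((-8)**3)**2 = (-512)**2 = 262144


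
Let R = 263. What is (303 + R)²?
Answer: 320356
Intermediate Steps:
(303 + R)² = (303 + 263)² = 566² = 320356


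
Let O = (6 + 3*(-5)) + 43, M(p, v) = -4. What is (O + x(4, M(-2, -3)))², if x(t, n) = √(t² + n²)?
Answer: 1188 + 272*√2 ≈ 1572.7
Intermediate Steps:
x(t, n) = √(n² + t²)
O = 34 (O = (6 - 15) + 43 = -9 + 43 = 34)
(O + x(4, M(-2, -3)))² = (34 + √((-4)² + 4²))² = (34 + √(16 + 16))² = (34 + √32)² = (34 + 4*√2)²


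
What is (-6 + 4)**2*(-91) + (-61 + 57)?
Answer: -368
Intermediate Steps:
(-6 + 4)**2*(-91) + (-61 + 57) = (-2)**2*(-91) - 4 = 4*(-91) - 4 = -364 - 4 = -368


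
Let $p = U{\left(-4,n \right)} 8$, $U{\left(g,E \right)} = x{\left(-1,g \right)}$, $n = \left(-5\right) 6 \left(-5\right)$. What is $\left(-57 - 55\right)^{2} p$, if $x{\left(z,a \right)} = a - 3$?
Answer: $-702464$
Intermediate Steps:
$x{\left(z,a \right)} = -3 + a$
$n = 150$ ($n = \left(-30\right) \left(-5\right) = 150$)
$U{\left(g,E \right)} = -3 + g$
$p = -56$ ($p = \left(-3 - 4\right) 8 = \left(-7\right) 8 = -56$)
$\left(-57 - 55\right)^{2} p = \left(-57 - 55\right)^{2} \left(-56\right) = \left(-112\right)^{2} \left(-56\right) = 12544 \left(-56\right) = -702464$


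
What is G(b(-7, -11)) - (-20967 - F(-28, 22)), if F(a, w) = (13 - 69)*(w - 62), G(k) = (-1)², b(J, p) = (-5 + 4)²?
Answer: 23208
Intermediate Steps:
b(J, p) = 1 (b(J, p) = (-1)² = 1)
G(k) = 1
F(a, w) = 3472 - 56*w (F(a, w) = -56*(-62 + w) = 3472 - 56*w)
G(b(-7, -11)) - (-20967 - F(-28, 22)) = 1 - (-20967 - (3472 - 56*22)) = 1 - (-20967 - (3472 - 1232)) = 1 - (-20967 - 1*2240) = 1 - (-20967 - 2240) = 1 - 1*(-23207) = 1 + 23207 = 23208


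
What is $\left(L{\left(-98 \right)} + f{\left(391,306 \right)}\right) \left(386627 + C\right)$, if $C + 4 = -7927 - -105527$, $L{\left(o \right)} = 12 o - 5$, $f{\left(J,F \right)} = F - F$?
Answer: $-571867363$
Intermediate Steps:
$f{\left(J,F \right)} = 0$
$L{\left(o \right)} = -5 + 12 o$
$C = 97596$ ($C = -4 - -97600 = -4 + \left(-7927 + 105527\right) = -4 + 97600 = 97596$)
$\left(L{\left(-98 \right)} + f{\left(391,306 \right)}\right) \left(386627 + C\right) = \left(\left(-5 + 12 \left(-98\right)\right) + 0\right) \left(386627 + 97596\right) = \left(\left(-5 - 1176\right) + 0\right) 484223 = \left(-1181 + 0\right) 484223 = \left(-1181\right) 484223 = -571867363$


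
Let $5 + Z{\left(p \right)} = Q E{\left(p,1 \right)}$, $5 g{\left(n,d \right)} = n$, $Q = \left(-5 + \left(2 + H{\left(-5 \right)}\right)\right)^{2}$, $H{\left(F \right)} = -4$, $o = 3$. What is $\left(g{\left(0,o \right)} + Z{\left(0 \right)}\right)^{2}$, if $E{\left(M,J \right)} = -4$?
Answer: $40401$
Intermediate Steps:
$Q = 49$ ($Q = \left(-5 + \left(2 - 4\right)\right)^{2} = \left(-5 - 2\right)^{2} = \left(-7\right)^{2} = 49$)
$g{\left(n,d \right)} = \frac{n}{5}$
$Z{\left(p \right)} = -201$ ($Z{\left(p \right)} = -5 + 49 \left(-4\right) = -5 - 196 = -201$)
$\left(g{\left(0,o \right)} + Z{\left(0 \right)}\right)^{2} = \left(\frac{1}{5} \cdot 0 - 201\right)^{2} = \left(0 - 201\right)^{2} = \left(-201\right)^{2} = 40401$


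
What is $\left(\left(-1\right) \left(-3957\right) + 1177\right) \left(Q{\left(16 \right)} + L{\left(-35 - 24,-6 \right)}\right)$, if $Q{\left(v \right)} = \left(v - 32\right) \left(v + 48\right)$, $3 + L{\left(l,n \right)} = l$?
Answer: $-5575524$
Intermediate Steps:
$L{\left(l,n \right)} = -3 + l$
$Q{\left(v \right)} = \left(-32 + v\right) \left(48 + v\right)$
$\left(\left(-1\right) \left(-3957\right) + 1177\right) \left(Q{\left(16 \right)} + L{\left(-35 - 24,-6 \right)}\right) = \left(\left(-1\right) \left(-3957\right) + 1177\right) \left(\left(-1536 + 16^{2} + 16 \cdot 16\right) - 62\right) = \left(3957 + 1177\right) \left(\left(-1536 + 256 + 256\right) - 62\right) = 5134 \left(-1024 - 62\right) = 5134 \left(-1086\right) = -5575524$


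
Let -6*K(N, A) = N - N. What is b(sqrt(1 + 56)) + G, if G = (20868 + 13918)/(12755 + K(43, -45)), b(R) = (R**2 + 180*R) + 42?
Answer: 1297531/12755 + 180*sqrt(57) ≈ 1460.7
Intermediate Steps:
b(R) = 42 + R**2 + 180*R
K(N, A) = 0 (K(N, A) = -(N - N)/6 = -1/6*0 = 0)
G = 34786/12755 (G = (20868 + 13918)/(12755 + 0) = 34786/12755 ≈ 2.7272)
b(sqrt(1 + 56)) + G = (42 + (sqrt(1 + 56))**2 + 180*sqrt(1 + 56)) + 34786/12755 = (42 + (sqrt(57))**2 + 180*sqrt(57)) + 34786/12755 = (42 + 57 + 180*sqrt(57)) + 34786/12755 = (99 + 180*sqrt(57)) + 34786/12755 = 1297531/12755 + 180*sqrt(57)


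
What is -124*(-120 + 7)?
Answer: 14012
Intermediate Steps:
-124*(-120 + 7) = -124*(-113) = 14012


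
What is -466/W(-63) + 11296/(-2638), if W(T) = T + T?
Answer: -48497/83097 ≈ -0.58362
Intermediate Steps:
W(T) = 2*T
-466/W(-63) + 11296/(-2638) = -466/(2*(-63)) + 11296/(-2638) = -466/(-126) + 11296*(-1/2638) = -466*(-1/126) - 5648/1319 = 233/63 - 5648/1319 = -48497/83097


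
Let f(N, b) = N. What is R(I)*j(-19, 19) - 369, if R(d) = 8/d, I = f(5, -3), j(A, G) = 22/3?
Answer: -5359/15 ≈ -357.27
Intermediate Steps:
j(A, G) = 22/3 (j(A, G) = 22*(⅓) = 22/3)
I = 5
R(I)*j(-19, 19) - 369 = (8/5)*(22/3) - 369 = 176/15 - 369 = -5359/15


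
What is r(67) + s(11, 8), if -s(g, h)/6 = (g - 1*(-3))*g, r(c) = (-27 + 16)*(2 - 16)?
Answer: -770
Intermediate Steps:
r(c) = 154 (r(c) = -11*(-14) = 154)
s(g, h) = -6*g*(3 + g) (s(g, h) = -6*(g - 1*(-3))*g = -6*(g + 3)*g = -6*(3 + g)*g = -6*g*(3 + g))
r(67) + s(11, 8) = 154 - 6*11*(3 + 11) = 154 - 6*11*14 = 154 - 924 = -770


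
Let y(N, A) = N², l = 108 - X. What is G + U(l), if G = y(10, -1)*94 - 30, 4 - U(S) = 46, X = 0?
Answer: 9328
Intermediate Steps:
l = 108 (l = 108 - 1*0 = 108 + 0 = 108)
U(S) = -42 (U(S) = 4 - 1*46 = 4 - 46 = -42)
G = 9370 (G = 10²*94 - 30 = 100*94 - 30 = 9400 - 30 = 9370)
G + U(l) = 9370 - 42 = 9328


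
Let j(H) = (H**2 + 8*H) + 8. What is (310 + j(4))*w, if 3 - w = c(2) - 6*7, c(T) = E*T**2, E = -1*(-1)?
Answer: 15006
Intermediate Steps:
E = 1
c(T) = T**2 (c(T) = 1*T**2 = T**2)
j(H) = 8 + H**2 + 8*H
w = 41 (w = 3 - (2**2 - 6*7) = 3 - (4 - 42) = 3 - 1*(-38) = 3 + 38 = 41)
(310 + j(4))*w = (310 + (8 + 4**2 + 8*4))*41 = (310 + (8 + 16 + 32))*41 = (310 + 56)*41 = 366*41 = 15006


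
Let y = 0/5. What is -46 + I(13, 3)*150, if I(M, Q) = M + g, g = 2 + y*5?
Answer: 2204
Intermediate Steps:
y = 0 (y = 0*(1/5) = 0)
g = 2 (g = 2 + 0*5 = 2 + 0 = 2)
I(M, Q) = 2 + M (I(M, Q) = M + 2 = 2 + M)
-46 + I(13, 3)*150 = -46 + (2 + 13)*150 = -46 + 15*150 = -46 + 2250 = 2204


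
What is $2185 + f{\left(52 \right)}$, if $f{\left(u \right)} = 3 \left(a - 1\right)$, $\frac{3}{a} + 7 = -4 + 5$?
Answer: $\frac{4361}{2} \approx 2180.5$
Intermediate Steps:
$a = - \frac{1}{2}$ ($a = \frac{3}{-7 + \left(-4 + 5\right)} = \frac{3}{-7 + 1} = \frac{3}{-6} = 3 \left(- \frac{1}{6}\right) = - \frac{1}{2} \approx -0.5$)
$f{\left(u \right)} = - \frac{9}{2}$ ($f{\left(u \right)} = 3 \left(- \frac{1}{2} - 1\right) = 3 \left(- \frac{3}{2}\right) = - \frac{9}{2}$)
$2185 + f{\left(52 \right)} = 2185 - \frac{9}{2} = \frac{4361}{2}$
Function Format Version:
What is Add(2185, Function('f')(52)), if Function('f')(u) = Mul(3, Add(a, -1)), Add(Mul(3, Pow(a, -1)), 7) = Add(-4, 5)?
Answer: Rational(4361, 2) ≈ 2180.5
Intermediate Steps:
a = Rational(-1, 2) (a = Mul(3, Pow(Add(-7, Add(-4, 5)), -1)) = Mul(3, Pow(Add(-7, 1), -1)) = Mul(3, Pow(-6, -1)) = Mul(3, Rational(-1, 6)) = Rational(-1, 2) ≈ -0.50000)
Function('f')(u) = Rational(-9, 2) (Function('f')(u) = Mul(3, Add(Rational(-1, 2), -1)) = Mul(3, Rational(-3, 2)) = Rational(-9, 2))
Add(2185, Function('f')(52)) = Add(2185, Rational(-9, 2)) = Rational(4361, 2)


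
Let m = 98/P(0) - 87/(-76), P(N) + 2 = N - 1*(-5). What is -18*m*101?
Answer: -2335827/38 ≈ -61469.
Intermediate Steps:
P(N) = 3 + N (P(N) = -2 + (N - 1*(-5)) = -2 + (N + 5) = -2 + (5 + N) = 3 + N)
m = 7709/228 (m = 98/(3 + 0) - 87/(-76) = 98/3 - 87*(-1/76) = 98*(⅓) + 87/76 = 98/3 + 87/76 = 7709/228 ≈ 33.811)
-18*m*101 = -18*7709/228*101 = -23127/38*101 = -2335827/38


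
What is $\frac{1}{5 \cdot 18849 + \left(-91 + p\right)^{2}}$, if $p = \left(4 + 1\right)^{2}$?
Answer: $\frac{1}{98601} \approx 1.0142 \cdot 10^{-5}$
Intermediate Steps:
$p = 25$ ($p = 5^{2} = 25$)
$\frac{1}{5 \cdot 18849 + \left(-91 + p\right)^{2}} = \frac{1}{5 \cdot 18849 + \left(-91 + 25\right)^{2}} = \frac{1}{94245 + \left(-66\right)^{2}} = \frac{1}{94245 + 4356} = \frac{1}{98601}$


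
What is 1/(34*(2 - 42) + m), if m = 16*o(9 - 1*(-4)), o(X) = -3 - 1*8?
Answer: -1/1536 ≈ -0.00065104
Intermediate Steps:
o(X) = -11 (o(X) = -3 - 8 = -11)
m = -176 (m = 16*(-11) = -176)
1/(34*(2 - 42) + m) = 1/(34*(2 - 42) - 176) = 1/(34*(-40) - 176) = 1/(-1360 - 176) = 1/(-1536) = -1/1536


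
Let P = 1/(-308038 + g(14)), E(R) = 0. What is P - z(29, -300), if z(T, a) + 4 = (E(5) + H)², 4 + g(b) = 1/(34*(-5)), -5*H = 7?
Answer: 2670719941/1309178525 ≈ 2.0400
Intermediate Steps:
H = -7/5 (H = -⅕*7 = -7/5 ≈ -1.4000)
g(b) = -681/170 (g(b) = -4 + 1/(34*(-5)) = -4 + 1/(-170) = -4 - 1/170 = -681/170)
z(T, a) = -51/25 (z(T, a) = -4 + (0 - 7/5)² = -4 + (-7/5)² = -4 + 49/25 = -51/25)
P = -170/52367141 (P = 1/(-308038 - 681/170) = 1/(-52367141/170) = -170/52367141 ≈ -3.2463e-6)
P - z(29, -300) = -170/52367141 - 1*(-51/25) = -170/52367141 + 51/25 = 2670719941/1309178525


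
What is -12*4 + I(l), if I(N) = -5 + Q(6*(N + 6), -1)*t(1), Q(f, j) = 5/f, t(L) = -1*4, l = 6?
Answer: -959/18 ≈ -53.278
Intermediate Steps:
t(L) = -4
I(N) = -5 - 20/(36 + 6*N) (I(N) = -5 + (5/((6*(N + 6))))*(-4) = -5 + (5/((6*(6 + N))))*(-4) = -5 + (5/(36 + 6*N))*(-4) = -5 - 20/(36 + 6*N))
-12*4 + I(l) = -12*4 + 5*(-20 - 3*6)/(3*(6 + 6)) = -48 + (5/3)*(-20 - 18)/12 = -48 + (5/3)*(1/12)*(-38) = -48 - 95/18 = -959/18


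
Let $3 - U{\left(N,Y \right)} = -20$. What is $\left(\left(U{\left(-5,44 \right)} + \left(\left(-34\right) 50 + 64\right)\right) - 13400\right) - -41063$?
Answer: $26050$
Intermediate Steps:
$U{\left(N,Y \right)} = 23$ ($U{\left(N,Y \right)} = 3 - -20 = 3 + 20 = 23$)
$\left(\left(U{\left(-5,44 \right)} + \left(\left(-34\right) 50 + 64\right)\right) - 13400\right) - -41063 = \left(\left(23 + \left(\left(-34\right) 50 + 64\right)\right) - 13400\right) - -41063 = \left(\left(23 + \left(-1700 + 64\right)\right) - 13400\right) + 41063 = \left(\left(23 - 1636\right) - 13400\right) + 41063 = \left(-1613 - 13400\right) + 41063 = -15013 + 41063 = 26050$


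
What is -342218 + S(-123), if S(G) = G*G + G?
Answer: -327212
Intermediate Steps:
S(G) = G + G² (S(G) = G² + G = G + G²)
-342218 + S(-123) = -342218 - 123*(1 - 123) = -342218 - 123*(-122) = -342218 + 15006 = -327212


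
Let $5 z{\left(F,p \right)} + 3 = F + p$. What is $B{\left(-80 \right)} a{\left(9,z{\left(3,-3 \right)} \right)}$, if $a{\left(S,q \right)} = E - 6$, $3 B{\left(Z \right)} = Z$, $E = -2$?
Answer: $\frac{640}{3} \approx 213.33$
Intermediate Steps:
$B{\left(Z \right)} = \frac{Z}{3}$
$z{\left(F,p \right)} = - \frac{3}{5} + \frac{F}{5} + \frac{p}{5}$ ($z{\left(F,p \right)} = - \frac{3}{5} + \frac{F + p}{5} = - \frac{3}{5} + \left(\frac{F}{5} + \frac{p}{5}\right) = - \frac{3}{5} + \frac{F}{5} + \frac{p}{5}$)
$a{\left(S,q \right)} = -8$ ($a{\left(S,q \right)} = -2 - 6 = -8$)
$B{\left(-80 \right)} a{\left(9,z{\left(3,-3 \right)} \right)} = \frac{1}{3} \left(-80\right) \left(-8\right) = \left(- \frac{80}{3}\right) \left(-8\right) = \frac{640}{3}$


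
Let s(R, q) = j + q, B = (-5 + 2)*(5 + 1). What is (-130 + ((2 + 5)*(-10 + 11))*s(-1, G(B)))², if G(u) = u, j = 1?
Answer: 62001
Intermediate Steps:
B = -18 (B = -3*6 = -18)
s(R, q) = 1 + q
(-130 + ((2 + 5)*(-10 + 11))*s(-1, G(B)))² = (-130 + ((2 + 5)*(-10 + 11))*(1 - 18))² = (-130 + (7*1)*(-17))² = (-130 + 7*(-17))² = (-130 - 119)² = (-249)² = 62001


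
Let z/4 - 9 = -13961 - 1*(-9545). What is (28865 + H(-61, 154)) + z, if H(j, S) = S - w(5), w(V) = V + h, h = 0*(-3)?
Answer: 11386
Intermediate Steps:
h = 0
w(V) = V (w(V) = V + 0 = V)
z = -17628 (z = 36 + 4*(-13961 - 1*(-9545)) = 36 + 4*(-13961 + 9545) = 36 + 4*(-4416) = 36 - 17664 = -17628)
H(j, S) = -5 + S (H(j, S) = S - 1*5 = S - 5 = -5 + S)
(28865 + H(-61, 154)) + z = (28865 + (-5 + 154)) - 17628 = (28865 + 149) - 17628 = 29014 - 17628 = 11386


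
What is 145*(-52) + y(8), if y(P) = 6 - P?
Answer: -7542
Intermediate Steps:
145*(-52) + y(8) = 145*(-52) + (6 - 1*8) = -7540 + (6 - 8) = -7540 - 2 = -7542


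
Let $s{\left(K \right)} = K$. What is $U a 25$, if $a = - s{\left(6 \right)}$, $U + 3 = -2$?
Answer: $750$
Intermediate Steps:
$U = -5$ ($U = -3 - 2 = -5$)
$a = -6$ ($a = \left(-1\right) 6 = -6$)
$U a 25 = \left(-5\right) \left(-6\right) 25 = 30 \cdot 25 = 750$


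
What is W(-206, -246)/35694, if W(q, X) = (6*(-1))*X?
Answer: 82/1983 ≈ 0.041351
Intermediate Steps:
W(q, X) = -6*X
W(-206, -246)/35694 = -6*(-246)/35694 = 1476*(1/35694) = 82/1983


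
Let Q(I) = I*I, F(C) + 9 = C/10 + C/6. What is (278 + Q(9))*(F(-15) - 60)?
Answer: -26207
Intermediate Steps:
F(C) = -9 + 4*C/15 (F(C) = -9 + (C/10 + C/6) = -9 + 4*C/15)
Q(I) = I**2
(278 + Q(9))*(F(-15) - 60) = (278 + 9**2)*((-9 + (4/15)*(-15)) - 60) = (278 + 81)*((-9 - 4) - 60) = 359*(-13 - 60) = 359*(-73) = -26207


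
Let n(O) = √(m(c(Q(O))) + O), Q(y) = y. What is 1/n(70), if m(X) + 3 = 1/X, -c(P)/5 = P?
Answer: 5*√328286/23449 ≈ 0.12217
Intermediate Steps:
c(P) = -5*P
m(X) = -3 + 1/X
n(O) = √(-3 + O - 1/(5*O)) (n(O) = √((-3 + 1/(-5*O)) + O) = √((-3 - 1/(5*O)) + O) = √(-3 + O - 1/(5*O)))
1/n(70) = 1/(√(-75 - 5/70 + 25*70)/5) = 1/(√(-75 - 5*1/70 + 1750)/5) = 1/(√(-75 - 1/14 + 1750)/5) = 1/(√(23449/14)/5) = 1/((√328286/14)/5) = 1/(√328286/70) = 5*√328286/23449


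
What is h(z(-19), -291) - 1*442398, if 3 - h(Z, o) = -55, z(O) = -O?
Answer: -442340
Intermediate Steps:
h(Z, o) = 58 (h(Z, o) = 3 - 1*(-55) = 3 + 55 = 58)
h(z(-19), -291) - 1*442398 = 58 - 1*442398 = 58 - 442398 = -442340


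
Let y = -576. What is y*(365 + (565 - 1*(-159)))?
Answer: -627264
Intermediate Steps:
y*(365 + (565 - 1*(-159))) = -576*(365 + (565 - 1*(-159))) = -576*(365 + (565 + 159)) = -576*(365 + 724) = -576*1089 = -627264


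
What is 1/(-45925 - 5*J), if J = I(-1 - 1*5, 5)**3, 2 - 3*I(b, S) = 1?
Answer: -27/1239980 ≈ -2.1775e-5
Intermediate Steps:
I(b, S) = 1/3 (I(b, S) = 2/3 - 1/3*1 = 2/3 - 1/3 = 1/3)
J = 1/27 (J = (1/3)**3 = 1/27 ≈ 0.037037)
1/(-45925 - 5*J) = 1/(-45925 - 5*1/27) = 1/(-45925 - 5/27) = 1/(-1239980/27) = -27/1239980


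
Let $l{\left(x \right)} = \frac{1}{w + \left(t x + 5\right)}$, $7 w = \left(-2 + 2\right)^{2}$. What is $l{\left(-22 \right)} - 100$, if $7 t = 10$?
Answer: $- \frac{18507}{185} \approx -100.04$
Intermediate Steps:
$t = \frac{10}{7}$ ($t = \frac{1}{7} \cdot 10 = \frac{10}{7} \approx 1.4286$)
$w = 0$ ($w = \frac{\left(-2 + 2\right)^{2}}{7} = \frac{0^{2}}{7} = \frac{1}{7} \cdot 0 = 0$)
$l{\left(x \right)} = \frac{1}{5 + \frac{10 x}{7}}$ ($l{\left(x \right)} = \frac{1}{0 + \left(\frac{10 x}{7} + 5\right)} = \frac{1}{0 + \left(5 + \frac{10 x}{7}\right)} = \frac{1}{5 + \frac{10 x}{7}}$)
$l{\left(-22 \right)} - 100 = \frac{7}{5 \left(7 + 2 \left(-22\right)\right)} - 100 = \frac{7}{5 \left(7 - 44\right)} - 100 = \frac{7}{5 \left(-37\right)} - 100 = \frac{7}{5} \left(- \frac{1}{37}\right) - 100 = - \frac{7}{185} - 100 = - \frac{18507}{185}$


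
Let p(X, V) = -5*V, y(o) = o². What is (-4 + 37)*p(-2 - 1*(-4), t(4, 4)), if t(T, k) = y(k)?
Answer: -2640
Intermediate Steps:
t(T, k) = k²
(-4 + 37)*p(-2 - 1*(-4), t(4, 4)) = (-4 + 37)*(-5*4²) = 33*(-5*16) = 33*(-80) = -2640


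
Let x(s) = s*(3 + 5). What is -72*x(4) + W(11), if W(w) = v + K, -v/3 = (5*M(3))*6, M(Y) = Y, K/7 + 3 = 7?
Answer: -2546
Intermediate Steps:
K = 28 (K = -21 + 7*7 = -21 + 49 = 28)
v = -270 (v = -3*5*3*6 = -45*6 = -3*90 = -270)
x(s) = 8*s (x(s) = s*8 = 8*s)
W(w) = -242 (W(w) = -270 + 28 = -242)
-72*x(4) + W(11) = -576*4 - 242 = -72*32 - 242 = -2304 - 242 = -2546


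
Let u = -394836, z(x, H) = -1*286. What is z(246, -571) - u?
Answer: 394550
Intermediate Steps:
z(x, H) = -286
z(246, -571) - u = -286 - 1*(-394836) = -286 + 394836 = 394550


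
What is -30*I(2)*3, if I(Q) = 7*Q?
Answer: -1260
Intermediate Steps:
-30*I(2)*3 = -210*2*3 = -30*14*3 = -420*3 = -1260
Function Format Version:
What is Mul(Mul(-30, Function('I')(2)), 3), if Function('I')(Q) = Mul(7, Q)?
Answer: -1260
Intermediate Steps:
Mul(Mul(-30, Function('I')(2)), 3) = Mul(Mul(-30, Mul(7, 2)), 3) = Mul(Mul(-30, 14), 3) = Mul(-420, 3) = -1260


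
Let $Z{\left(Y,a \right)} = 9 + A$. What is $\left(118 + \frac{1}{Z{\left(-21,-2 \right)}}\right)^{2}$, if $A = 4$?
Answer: $\frac{2356225}{169} \approx 13942.0$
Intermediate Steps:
$Z{\left(Y,a \right)} = 13$ ($Z{\left(Y,a \right)} = 9 + 4 = 13$)
$\left(118 + \frac{1}{Z{\left(-21,-2 \right)}}\right)^{2} = \left(118 + \frac{1}{13}\right)^{2} = \left(\frac{1535}{13}\right)^{2} = \frac{2356225}{169}$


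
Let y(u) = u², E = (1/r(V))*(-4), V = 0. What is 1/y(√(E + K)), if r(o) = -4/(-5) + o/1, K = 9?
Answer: ¼ ≈ 0.25000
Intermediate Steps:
r(o) = ⅘ + o (r(o) = -4*(-⅕) + o*1 = ⅘ + o)
E = -5 (E = (1/(⅘ + 0))*(-4) = (1/(⅘))*(-4) = (1*(5/4))*(-4) = (5/4)*(-4) = -5)
1/y(√(E + K)) = 1/((√(-5 + 9))²) = 1/((√4)²) = 1/(2²) = 1/4 = ¼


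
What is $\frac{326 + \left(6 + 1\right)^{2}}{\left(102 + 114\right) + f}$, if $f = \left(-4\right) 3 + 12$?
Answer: $\frac{125}{72} \approx 1.7361$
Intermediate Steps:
$f = 0$ ($f = -12 + 12 = 0$)
$\frac{326 + \left(6 + 1\right)^{2}}{\left(102 + 114\right) + f} = \frac{326 + \left(6 + 1\right)^{2}}{\left(102 + 114\right) + 0} = \frac{326 + 7^{2}}{216 + 0} = \frac{326 + 49}{216} = 375 \cdot \frac{1}{216} = \frac{125}{72}$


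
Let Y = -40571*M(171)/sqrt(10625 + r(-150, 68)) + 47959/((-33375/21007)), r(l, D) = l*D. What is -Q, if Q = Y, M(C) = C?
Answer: 1007474713/33375 + 6937641*sqrt(17)/85 ≈ 3.6671e+5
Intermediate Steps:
r(l, D) = D*l
Y = -1007474713/33375 - 6937641*sqrt(17)/85 (Y = -40571*171/sqrt(10625 + 68*(-150)) + 47959/((-33375/21007)) = -40571*171/sqrt(10625 - 10200) + 47959/((-33375*1/21007)) = -40571*171*sqrt(17)/85 + 47959/(-33375/21007) = -40571*171*sqrt(17)/85 + 47959*(-21007/33375) = -40571*171*sqrt(17)/85 - 1007474713/33375 = -6937641*sqrt(17)/85 - 1007474713/33375 = -1007474713/33375 - 6937641*sqrt(17)/85 ≈ -3.6671e+5)
Q = -1007474713/33375 - 6937641*sqrt(17)/85 ≈ -3.6671e+5
-Q = -(-1007474713/33375 - 6937641*sqrt(17)/85) = 1007474713/33375 + 6937641*sqrt(17)/85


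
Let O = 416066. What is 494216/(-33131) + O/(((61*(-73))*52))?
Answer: -64111681371/3835840918 ≈ -16.714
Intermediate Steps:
494216/(-33131) + O/(((61*(-73))*52)) = 494216/(-33131) + 416066/(((61*(-73))*52)) = 494216*(-1/33131) + 416066/((-4453*52)) = -494216/33131 + 416066/(-231556) = -494216/33131 + 416066*(-1/231556) = -494216/33131 - 208033/115778 = -64111681371/3835840918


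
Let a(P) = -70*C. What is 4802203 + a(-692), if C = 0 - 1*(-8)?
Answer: 4801643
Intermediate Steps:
C = 8 (C = 0 + 8 = 8)
a(P) = -560 (a(P) = -70*8 = -560)
4802203 + a(-692) = 4802203 - 560 = 4801643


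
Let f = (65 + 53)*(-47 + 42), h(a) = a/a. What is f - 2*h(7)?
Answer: -592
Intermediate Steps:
h(a) = 1
f = -590 (f = 118*(-5) = -590)
f - 2*h(7) = -590 - 2*1 = -590 - 2 = -592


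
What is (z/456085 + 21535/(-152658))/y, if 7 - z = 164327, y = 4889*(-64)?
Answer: 6981310607/4357078297520256 ≈ 1.6023e-6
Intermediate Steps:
y = -312896
z = -164320 (z = 7 - 1*164327 = 7 - 164327 = -164320)
(z/456085 + 21535/(-152658))/y = (-164320/456085 + 21535/(-152658))/(-312896) = (-164320*1/456085 + 21535*(-1/152658))*(-1/312896) = (-32864/91217 - 21535/152658)*(-1/312896) = -6981310607/13925004786*(-1/312896) = 6981310607/4357078297520256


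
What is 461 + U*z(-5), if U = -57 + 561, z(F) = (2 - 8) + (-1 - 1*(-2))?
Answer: -2059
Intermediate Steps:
z(F) = -5 (z(F) = -6 + (-1 + 2) = -6 + 1 = -5)
U = 504
461 + U*z(-5) = 461 + 504*(-5) = 461 - 2520 = -2059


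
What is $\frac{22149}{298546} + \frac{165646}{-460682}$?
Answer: $- \frac{19624652549}{68767384186} \approx -0.28538$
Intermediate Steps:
$\frac{22149}{298546} + \frac{165646}{-460682} = 22149 \cdot \frac{1}{298546} + 165646 \left(- \frac{1}{460682}\right) = \frac{22149}{298546} - \frac{82823}{230341} = - \frac{19624652549}{68767384186}$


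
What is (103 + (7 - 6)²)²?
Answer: 10816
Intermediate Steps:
(103 + (7 - 6)²)² = (103 + 1²)² = (103 + 1)² = 104² = 10816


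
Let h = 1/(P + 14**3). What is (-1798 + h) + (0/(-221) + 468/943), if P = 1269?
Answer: -6802218655/3784259 ≈ -1797.5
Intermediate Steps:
h = 1/4013 (h = 1/(1269 + 14**3) = 1/(1269 + 2744) = 1/4013 ≈ 0.00024919)
(-1798 + h) + (0/(-221) + 468/943) = (-1798 + 1/4013) + (0/(-221) + 468/943) = -7215373/4013 + (0*(-1/221) + 468*(1/943)) = -7215373/4013 + (0 + 468/943) = -7215373/4013 + 468/943 = -6802218655/3784259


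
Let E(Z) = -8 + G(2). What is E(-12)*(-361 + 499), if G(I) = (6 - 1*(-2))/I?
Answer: -552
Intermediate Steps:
G(I) = 8/I (G(I) = (6 + 2)/I = 8/I)
E(Z) = -4 (E(Z) = -8 + 8/2 = -8 + 8*(1/2) = -8 + 4 = -4)
E(-12)*(-361 + 499) = -4*(-361 + 499) = -4*138 = -552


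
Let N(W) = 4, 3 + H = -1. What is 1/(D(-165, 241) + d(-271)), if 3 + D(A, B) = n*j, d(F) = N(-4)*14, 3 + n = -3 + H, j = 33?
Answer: -1/277 ≈ -0.0036101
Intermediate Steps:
H = -4 (H = -3 - 1 = -4)
n = -10 (n = -3 + (-3 - 4) = -3 - 7 = -10)
d(F) = 56 (d(F) = 4*14 = 56)
D(A, B) = -333 (D(A, B) = -3 - 10*33 = -3 - 330 = -333)
1/(D(-165, 241) + d(-271)) = 1/(-333 + 56) = 1/(-277) = -1/277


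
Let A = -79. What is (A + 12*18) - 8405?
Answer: -8268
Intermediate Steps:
(A + 12*18) - 8405 = (-79 + 12*18) - 8405 = (-79 + 216) - 8405 = 137 - 8405 = -8268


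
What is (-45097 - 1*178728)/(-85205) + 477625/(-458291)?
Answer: 12376188990/7809736931 ≈ 1.5847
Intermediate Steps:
(-45097 - 1*178728)/(-85205) + 477625/(-458291) = (-45097 - 178728)*(-1/85205) + 477625*(-1/458291) = -223825*(-1/85205) - 477625/458291 = 44765/17041 - 477625/458291 = 12376188990/7809736931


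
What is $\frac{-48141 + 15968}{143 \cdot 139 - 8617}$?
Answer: $- \frac{32173}{11260} \approx -2.8573$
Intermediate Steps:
$\frac{-48141 + 15968}{143 \cdot 139 - 8617} = - \frac{32173}{19877 - 8617} = - \frac{32173}{11260}$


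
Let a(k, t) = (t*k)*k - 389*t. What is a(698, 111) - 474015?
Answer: 53562450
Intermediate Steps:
a(k, t) = -389*t + t*k² (a(k, t) = (k*t)*k - 389*t = t*k² - 389*t = -389*t + t*k²)
a(698, 111) - 474015 = 111*(-389 + 698²) - 474015 = 111*(-389 + 487204) - 474015 = 111*486815 - 474015 = 54036465 - 474015 = 53562450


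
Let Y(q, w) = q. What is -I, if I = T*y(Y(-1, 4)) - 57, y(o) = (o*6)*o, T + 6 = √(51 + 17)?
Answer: 93 - 12*√17 ≈ 43.523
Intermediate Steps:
T = -6 + 2*√17 (T = -6 + √(51 + 17) = -6 + √68 = -6 + 2*√17 ≈ 2.2462)
y(o) = 6*o² (y(o) = (6*o)*o = 6*o²)
I = -93 + 12*√17 (I = (-6 + 2*√17)*(6*(-1)²) - 57 = (-6 + 2*√17)*(6*1) - 57 = (-6 + 2*√17)*6 - 57 = (-36 + 12*√17) - 57 = -93 + 12*√17 ≈ -43.523)
-I = -(-93 + 12*√17) = 93 - 12*√17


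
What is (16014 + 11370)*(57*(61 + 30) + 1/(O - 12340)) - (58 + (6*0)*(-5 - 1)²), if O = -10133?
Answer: 1064027249122/7491 ≈ 1.4204e+8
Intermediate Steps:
(16014 + 11370)*(57*(61 + 30) + 1/(O - 12340)) - (58 + (6*0)*(-5 - 1)²) = (16014 + 11370)*(57*(61 + 30) + 1/(-10133 - 12340)) - (58 + (6*0)*(-5 - 1)²) = 27384*(57*91 + 1/(-22473)) - (58 + 0*(-6)²) = 27384*(5187 - 1/22473) - (58 + 0*36) = 27384*(116567450/22473) - (58 + 0) = 1064027683600/7491 - 1*58 = 1064027683600/7491 - 58 = 1064027249122/7491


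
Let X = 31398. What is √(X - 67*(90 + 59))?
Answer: √21415 ≈ 146.34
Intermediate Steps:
√(X - 67*(90 + 59)) = √(31398 - 67*(90 + 59)) = √(31398 - 67*149) = √(31398 - 9983) = √21415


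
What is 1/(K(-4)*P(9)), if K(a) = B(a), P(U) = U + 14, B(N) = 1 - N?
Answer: 1/115 ≈ 0.0086956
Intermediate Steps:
P(U) = 14 + U
K(a) = 1 - a
1/(K(-4)*P(9)) = 1/((1 - 1*(-4))*(14 + 9)) = 1/((1 + 4)*23) = 1/(5*23) = 1/115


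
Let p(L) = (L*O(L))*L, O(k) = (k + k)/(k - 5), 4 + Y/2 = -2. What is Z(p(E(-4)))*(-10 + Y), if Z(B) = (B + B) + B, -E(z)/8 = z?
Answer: -1441792/9 ≈ -1.6020e+5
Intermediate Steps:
Y = -12 (Y = -8 + 2*(-2) = -8 - 4 = -12)
E(z) = -8*z
O(k) = 2*k/(-5 + k) (O(k) = (2*k)/(-5 + k) = 2*k/(-5 + k))
p(L) = 2*L**3/(-5 + L) (p(L) = (L*(2*L/(-5 + L)))*L = (2*L**2/(-5 + L))*L = 2*L**3/(-5 + L))
Z(B) = 3*B (Z(B) = 2*B + B = 3*B)
Z(p(E(-4)))*(-10 + Y) = (3*(2*(-8*(-4))**3/(-5 - 8*(-4))))*(-10 - 12) = (3*(2*32**3/(-5 + 32)))*(-22) = (3*(2*32768/27))*(-22) = (3*(2*32768*(1/27)))*(-22) = (3*(65536/27))*(-22) = (65536/9)*(-22) = -1441792/9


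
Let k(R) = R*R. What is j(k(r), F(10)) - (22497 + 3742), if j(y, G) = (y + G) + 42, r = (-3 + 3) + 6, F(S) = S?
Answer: -26151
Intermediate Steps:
r = 6 (r = 0 + 6 = 6)
k(R) = R²
j(y, G) = 42 + G + y (j(y, G) = (G + y) + 42 = 42 + G + y)
j(k(r), F(10)) - (22497 + 3742) = (42 + 10 + 6²) - (22497 + 3742) = (42 + 10 + 36) - 1*26239 = 88 - 26239 = -26151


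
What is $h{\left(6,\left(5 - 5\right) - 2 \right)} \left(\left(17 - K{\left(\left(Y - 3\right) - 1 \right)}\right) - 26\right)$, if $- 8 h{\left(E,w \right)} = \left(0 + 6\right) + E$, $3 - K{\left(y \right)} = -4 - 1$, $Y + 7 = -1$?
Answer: $\frac{51}{2} \approx 25.5$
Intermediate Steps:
$Y = -8$ ($Y = -7 - 1 = -8$)
$K{\left(y \right)} = 8$ ($K{\left(y \right)} = 3 - \left(-4 - 1\right) = 3 - -5 = 3 + 5 = 8$)
$h{\left(E,w \right)} = - \frac{3}{4} - \frac{E}{8}$ ($h{\left(E,w \right)} = - \frac{\left(0 + 6\right) + E}{8} = - \frac{6 + E}{8} = - \frac{3}{4} - \frac{E}{8}$)
$h{\left(6,\left(5 - 5\right) - 2 \right)} \left(\left(17 - K{\left(\left(Y - 3\right) - 1 \right)}\right) - 26\right) = \left(- \frac{3}{4} - \frac{3}{4}\right) \left(\left(17 - 8\right) - 26\right) = - \frac{3 \left(9 - 26\right)}{2} = \left(- \frac{3}{2}\right) \left(-17\right) = \frac{51}{2}$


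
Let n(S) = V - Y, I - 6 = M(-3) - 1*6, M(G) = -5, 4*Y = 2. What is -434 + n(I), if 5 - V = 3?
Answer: -865/2 ≈ -432.50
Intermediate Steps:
V = 2 (V = 5 - 1*3 = 5 - 3 = 2)
Y = ½ (Y = (¼)*2 = ½ ≈ 0.50000)
I = -5 (I = 6 + (-5 - 1*6) = 6 + (-5 - 6) = 6 - 11 = -5)
n(S) = 3/2 (n(S) = 2 - 1*½ = 2 - ½ = 3/2)
-434 + n(I) = -434 + 3/2 = -865/2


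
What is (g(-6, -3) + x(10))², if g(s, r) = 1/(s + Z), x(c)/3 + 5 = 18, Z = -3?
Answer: 122500/81 ≈ 1512.3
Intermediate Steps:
x(c) = 39 (x(c) = -15 + 3*18 = -15 + 54 = 39)
g(s, r) = 1/(-3 + s) (g(s, r) = 1/(s - 3) = 1/(-3 + s))
(g(-6, -3) + x(10))² = (1/(-3 - 6) + 39)² = (1/(-9) + 39)² = (-⅑ + 39)² = (350/9)² = 122500/81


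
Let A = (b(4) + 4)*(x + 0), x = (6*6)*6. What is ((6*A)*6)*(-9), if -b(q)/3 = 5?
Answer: 769824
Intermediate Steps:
x = 216 (x = 36*6 = 216)
b(q) = -15 (b(q) = -3*5 = -15)
A = -2376 (A = (-15 + 4)*(216 + 0) = -11*216 = -2376)
((6*A)*6)*(-9) = ((6*(-2376))*6)*(-9) = -14256*6*(-9) = -85536*(-9) = 769824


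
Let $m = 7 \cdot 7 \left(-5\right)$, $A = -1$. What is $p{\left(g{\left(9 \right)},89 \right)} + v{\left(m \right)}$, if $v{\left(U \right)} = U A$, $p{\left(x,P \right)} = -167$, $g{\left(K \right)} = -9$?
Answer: $78$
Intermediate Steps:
$m = -245$ ($m = 49 \left(-5\right) = -245$)
$v{\left(U \right)} = - U$ ($v{\left(U \right)} = U \left(-1\right) = - U$)
$p{\left(g{\left(9 \right)},89 \right)} + v{\left(m \right)} = -167 - -245 = -167 + 245 = 78$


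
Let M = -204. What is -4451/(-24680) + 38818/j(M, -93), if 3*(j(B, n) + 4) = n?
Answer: -191574491/172760 ≈ -1108.9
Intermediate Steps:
j(B, n) = -4 + n/3
-4451/(-24680) + 38818/j(M, -93) = -4451/(-24680) + 38818/(-4 + (1/3)*(-93)) = -4451*(-1/24680) + 38818/(-4 - 31) = 4451/24680 + 38818/(-35) = 4451/24680 + 38818*(-1/35) = 4451/24680 - 38818/35 = -191574491/172760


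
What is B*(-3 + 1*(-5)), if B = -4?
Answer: 32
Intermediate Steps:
B*(-3 + 1*(-5)) = -4*(-3 + 1*(-5)) = -4*(-3 - 5) = -4*(-8) = 32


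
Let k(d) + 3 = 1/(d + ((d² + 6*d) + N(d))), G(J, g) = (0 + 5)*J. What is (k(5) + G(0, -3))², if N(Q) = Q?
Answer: 37636/4225 ≈ 8.9079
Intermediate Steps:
G(J, g) = 5*J
k(d) = -3 + 1/(d² + 8*d) (k(d) = -3 + 1/(d + ((d² + 6*d) + d)) = -3 + 1/(d + (d² + 7*d)) = -3 + 1/(d² + 8*d))
(k(5) + G(0, -3))² = ((1 - 24*5 - 3*5²)/(5*(8 + 5)) + 5*0)² = ((⅕)*(1 - 120 - 3*25)/13 + 0)² = ((⅕)*(1/13)*(1 - 120 - 75) + 0)² = ((⅕)*(1/13)*(-194) + 0)² = (-194/65 + 0)² = (-194/65)² = 37636/4225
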